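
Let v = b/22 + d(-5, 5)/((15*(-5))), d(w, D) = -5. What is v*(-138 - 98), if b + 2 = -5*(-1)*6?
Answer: -52156/165 ≈ -316.10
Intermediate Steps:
b = 28 (b = -2 - 5*(-1)*6 = -2 + 5*6 = -2 + 30 = 28)
v = 221/165 (v = 28/22 - 5/(15*(-5)) = 28*(1/22) - 5/(-75) = 14/11 - 5*(-1/75) = 14/11 + 1/15 = 221/165 ≈ 1.3394)
v*(-138 - 98) = 221*(-138 - 98)/165 = (221/165)*(-236) = -52156/165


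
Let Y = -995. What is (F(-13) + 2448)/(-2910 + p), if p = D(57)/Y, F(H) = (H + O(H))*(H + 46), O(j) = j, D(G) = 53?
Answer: -1582050/2895503 ≈ -0.54638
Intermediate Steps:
F(H) = 2*H*(46 + H) (F(H) = (H + H)*(H + 46) = (2*H)*(46 + H) = 2*H*(46 + H))
p = -53/995 (p = 53/(-995) = 53*(-1/995) = -53/995 ≈ -0.053266)
(F(-13) + 2448)/(-2910 + p) = (2*(-13)*(46 - 13) + 2448)/(-2910 - 53/995) = (2*(-13)*33 + 2448)/(-2895503/995) = (-858 + 2448)*(-995/2895503) = 1590*(-995/2895503) = -1582050/2895503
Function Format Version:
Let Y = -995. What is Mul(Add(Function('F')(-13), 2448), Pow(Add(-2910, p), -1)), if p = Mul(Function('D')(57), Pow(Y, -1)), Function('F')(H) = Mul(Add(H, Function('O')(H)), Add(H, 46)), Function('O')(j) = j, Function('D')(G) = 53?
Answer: Rational(-1582050, 2895503) ≈ -0.54638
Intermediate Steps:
Function('F')(H) = Mul(2, H, Add(46, H)) (Function('F')(H) = Mul(Add(H, H), Add(H, 46)) = Mul(Mul(2, H), Add(46, H)) = Mul(2, H, Add(46, H)))
p = Rational(-53, 995) (p = Mul(53, Pow(-995, -1)) = Mul(53, Rational(-1, 995)) = Rational(-53, 995) ≈ -0.053266)
Mul(Add(Function('F')(-13), 2448), Pow(Add(-2910, p), -1)) = Mul(Add(Mul(2, -13, Add(46, -13)), 2448), Pow(Add(-2910, Rational(-53, 995)), -1)) = Mul(Add(Mul(2, -13, 33), 2448), Pow(Rational(-2895503, 995), -1)) = Mul(Add(-858, 2448), Rational(-995, 2895503)) = Mul(1590, Rational(-995, 2895503)) = Rational(-1582050, 2895503)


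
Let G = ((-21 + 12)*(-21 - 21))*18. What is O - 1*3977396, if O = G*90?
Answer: -3365036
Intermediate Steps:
G = 6804 (G = -9*(-42)*18 = 378*18 = 6804)
O = 612360 (O = 6804*90 = 612360)
O - 1*3977396 = 612360 - 1*3977396 = 612360 - 3977396 = -3365036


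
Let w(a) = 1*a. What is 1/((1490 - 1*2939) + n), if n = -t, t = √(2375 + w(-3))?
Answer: -1449/2097229 + 2*√593/2097229 ≈ -0.00066769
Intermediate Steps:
w(a) = a
t = 2*√593 (t = √(2375 - 3) = √2372 = 2*√593 ≈ 48.703)
n = -2*√593 ≈ -48.703
1/((1490 - 1*2939) + n) = 1/((1490 - 1*2939) - 2*√593) = 1/((1490 - 2939) - 2*√593) = 1/(-1449 - 2*√593)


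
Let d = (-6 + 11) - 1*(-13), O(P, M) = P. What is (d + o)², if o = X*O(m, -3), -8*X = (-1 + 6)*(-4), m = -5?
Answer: 121/4 ≈ 30.250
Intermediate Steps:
X = 5/2 (X = -(-1 + 6)*(-4)/8 = -5*(-4)/8 = -⅛*(-20) = 5/2 ≈ 2.5000)
o = -25/2 (o = (5/2)*(-5) = -25/2 ≈ -12.500)
d = 18 (d = 5 + 13 = 18)
(d + o)² = (18 - 25/2)² = (11/2)² = 121/4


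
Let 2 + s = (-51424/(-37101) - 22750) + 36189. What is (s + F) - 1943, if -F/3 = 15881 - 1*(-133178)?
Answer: -16164223559/37101 ≈ -4.3568e+5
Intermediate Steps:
s = 498577561/37101 (s = -2 + ((-51424/(-37101) - 22750) + 36189) = -2 + ((-51424*(-1/37101) - 22750) + 36189) = -2 + ((51424/37101 - 22750) + 36189) = -2 + (-843996326/37101 + 36189) = -2 + 498651763/37101 = 498577561/37101 ≈ 13438.)
F = -447177 (F = -3*(15881 - 1*(-133178)) = -3*(15881 + 133178) = -3*149059 = -447177)
(s + F) - 1943 = (498577561/37101 - 447177) - 1943 = -16092136316/37101 - 1943 = -16164223559/37101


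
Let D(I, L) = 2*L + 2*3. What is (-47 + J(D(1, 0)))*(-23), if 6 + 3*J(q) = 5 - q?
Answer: 3404/3 ≈ 1134.7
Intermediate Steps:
D(I, L) = 6 + 2*L (D(I, L) = 2*L + 6 = 6 + 2*L)
J(q) = -⅓ - q/3 (J(q) = -2 + (5 - q)/3 = -2 + (5/3 - q/3) = -⅓ - q/3)
(-47 + J(D(1, 0)))*(-23) = (-47 + (-⅓ - (6 + 2*0)/3))*(-23) = (-47 + (-⅓ - (6 + 0)/3))*(-23) = (-47 + (-⅓ - ⅓*6))*(-23) = (-47 + (-⅓ - 2))*(-23) = (-47 - 7/3)*(-23) = -148/3*(-23) = 3404/3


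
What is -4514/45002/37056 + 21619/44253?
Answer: 6008586224881/12299340373056 ≈ 0.48853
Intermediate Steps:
-4514/45002/37056 + 21619/44253 = -4514*1/45002*(1/37056) + 21619*(1/44253) = -2257/22501*1/37056 + 21619/44253 = -2257/833797056 + 21619/44253 = 6008586224881/12299340373056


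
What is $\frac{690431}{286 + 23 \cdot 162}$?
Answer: $\frac{690431}{4012} \approx 172.09$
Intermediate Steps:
$\frac{690431}{286 + 23 \cdot 162} = \frac{690431}{286 + 3726} = \frac{690431}{4012}$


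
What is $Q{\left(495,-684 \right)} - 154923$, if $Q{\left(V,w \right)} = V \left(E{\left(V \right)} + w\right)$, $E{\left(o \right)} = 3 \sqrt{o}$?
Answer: $-493503 + 4455 \sqrt{55} \approx -4.6046 \cdot 10^{5}$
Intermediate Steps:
$Q{\left(V,w \right)} = V \left(w + 3 \sqrt{V}\right)$ ($Q{\left(V,w \right)} = V \left(3 \sqrt{V} + w\right) = V \left(w + 3 \sqrt{V}\right)$)
$Q{\left(495,-684 \right)} - 154923 = 495 \left(-684 + 3 \sqrt{495}\right) - 154923 = 495 \left(-684 + 3 \cdot 3 \sqrt{55}\right) - 154923 = 495 \left(-684 + 9 \sqrt{55}\right) - 154923 = \left(-338580 + 4455 \sqrt{55}\right) - 154923 = -493503 + 4455 \sqrt{55}$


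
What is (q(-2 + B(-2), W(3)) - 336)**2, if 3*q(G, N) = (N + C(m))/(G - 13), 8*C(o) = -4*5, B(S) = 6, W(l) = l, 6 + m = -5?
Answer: 329241025/2916 ≈ 1.1291e+5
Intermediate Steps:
m = -11 (m = -6 - 5 = -11)
C(o) = -5/2 (C(o) = (-4*5)/8 = (1/8)*(-20) = -5/2)
q(G, N) = (-5/2 + N)/(3*(-13 + G)) (q(G, N) = ((N - 5/2)/(G - 13))/3 = ((-5/2 + N)/(-13 + G))/3 = (-5/2 + N)/(3*(-13 + G)))
(q(-2 + B(-2), W(3)) - 336)**2 = ((-5 + 2*3)/(6*(-13 + (-2 + 6))) - 336)**2 = ((-5 + 6)/(6*(-13 + 4)) - 336)**2 = ((1/6)*1/(-9) - 336)**2 = ((1/6)*(-1/9)*1 - 336)**2 = (-1/54 - 336)**2 = (-18145/54)**2 = 329241025/2916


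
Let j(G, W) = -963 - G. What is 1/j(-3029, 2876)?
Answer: 1/2066 ≈ 0.00048403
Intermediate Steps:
1/j(-3029, 2876) = 1/(-963 - 1*(-3029)) = 1/(-963 + 3029) = 1/2066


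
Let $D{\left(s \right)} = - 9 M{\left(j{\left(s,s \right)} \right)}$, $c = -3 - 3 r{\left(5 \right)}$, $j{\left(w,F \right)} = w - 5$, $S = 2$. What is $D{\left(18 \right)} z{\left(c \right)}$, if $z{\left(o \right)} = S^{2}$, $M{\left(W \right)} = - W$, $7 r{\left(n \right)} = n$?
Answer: $468$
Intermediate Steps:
$j{\left(w,F \right)} = -5 + w$
$r{\left(n \right)} = \frac{n}{7}$
$c = - \frac{36}{7}$ ($c = -3 - 3 \cdot \frac{1}{7} \cdot 5 = -3 - \frac{15}{7} = - \frac{36}{7} \approx -5.1429$)
$D{\left(s \right)} = -45 + 9 s$ ($D{\left(s \right)} = - 9 \left(- (-5 + s)\right) = - 9 \left(5 - s\right) = -45 + 9 s$)
$z{\left(o \right)} = 4$ ($z{\left(o \right)} = 2^{2} = 4$)
$D{\left(18 \right)} z{\left(c \right)} = \left(-45 + 9 \cdot 18\right) 4 = \left(-45 + 162\right) 4 = 117 \cdot 4 = 468$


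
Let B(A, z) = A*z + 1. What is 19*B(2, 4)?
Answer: 171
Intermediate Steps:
B(A, z) = 1 + A*z
19*B(2, 4) = 19*(1 + 2*4) = 19*(1 + 8) = 19*9 = 171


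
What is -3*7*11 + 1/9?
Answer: -2078/9 ≈ -230.89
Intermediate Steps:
-3*7*11 + 1/9 = -21*11 + ⅑ = -231 + ⅑ = -2078/9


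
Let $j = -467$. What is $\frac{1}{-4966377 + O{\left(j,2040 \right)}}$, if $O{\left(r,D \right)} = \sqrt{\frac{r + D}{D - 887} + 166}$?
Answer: $- \frac{5726232681}{28438630283373766} - \frac{\sqrt{222495563}}{28438630283373766} \approx -2.0135 \cdot 10^{-7}$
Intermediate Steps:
$O{\left(r,D \right)} = \sqrt{166 + \frac{D + r}{-887 + D}}$ ($O{\left(r,D \right)} = \sqrt{\frac{D + r}{-887 + D} + 166} = \sqrt{166 + \frac{D + r}{-887 + D}}$)
$\frac{1}{-4966377 + O{\left(j,2040 \right)}} = \frac{1}{-4966377 + \sqrt{\frac{-147242 - 467 + 167 \cdot 2040}{-887 + 2040}}} = \frac{1}{-4966377 + \sqrt{\frac{-147242 - 467 + 340680}{1153}}} = \frac{1}{-4966377 + \sqrt{\frac{1}{1153} \cdot 192971}} = \frac{1}{-4966377 + \sqrt{\frac{192971}{1153}}} = \frac{1}{-4966377 + \frac{\sqrt{222495563}}{1153}}$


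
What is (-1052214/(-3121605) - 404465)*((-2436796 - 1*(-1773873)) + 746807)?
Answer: -35303389877095708/1040535 ≈ -3.3928e+10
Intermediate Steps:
(-1052214/(-3121605) - 404465)*((-2436796 - 1*(-1773873)) + 746807) = (-1052214*(-1/3121605) - 404465)*((-2436796 + 1773873) + 746807) = (350738/1040535 - 404465)*(-662923 + 746807) = -420859638037/1040535*83884 = -35303389877095708/1040535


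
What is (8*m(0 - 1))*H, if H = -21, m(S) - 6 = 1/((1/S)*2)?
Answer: -924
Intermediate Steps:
m(S) = 6 + S/2 (m(S) = 6 + 1/((1/S)*2) = 6 + 1/(2/S) = 6 + S/2)
(8*m(0 - 1))*H = (8*(6 + (0 - 1)/2))*(-21) = (8*(6 + (1/2)*(-1)))*(-21) = (8*(6 - 1/2))*(-21) = (8*(11/2))*(-21) = 44*(-21) = -924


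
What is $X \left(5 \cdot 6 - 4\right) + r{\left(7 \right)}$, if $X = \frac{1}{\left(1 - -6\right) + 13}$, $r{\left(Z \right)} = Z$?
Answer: $\frac{83}{10} \approx 8.3$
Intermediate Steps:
$X = \frac{1}{20}$ ($X = \frac{1}{\left(1 + 6\right) + 13} = \frac{1}{7 + 13} = \frac{1}{20} \approx 0.05$)
$X \left(5 \cdot 6 - 4\right) + r{\left(7 \right)} = \frac{5 \cdot 6 - 4}{20} + 7 = \frac{30 - 4}{20} + 7 = \frac{1}{20} \cdot 26 + 7 = \frac{13}{10} + 7 = \frac{83}{10}$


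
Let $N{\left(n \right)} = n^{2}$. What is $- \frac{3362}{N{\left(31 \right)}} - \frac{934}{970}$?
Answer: $- \frac{2079357}{466085} \approx -4.4613$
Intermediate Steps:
$- \frac{3362}{N{\left(31 \right)}} - \frac{934}{970} = - \frac{3362}{31^{2}} - \frac{934}{970} = - \frac{3362}{961} - \frac{467}{485} = - \frac{2079357}{466085}$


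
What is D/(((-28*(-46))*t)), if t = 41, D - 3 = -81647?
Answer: -20411/13202 ≈ -1.5461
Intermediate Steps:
D = -81644 (D = 3 - 81647 = -81644)
D/(((-28*(-46))*t)) = -81644/(-28*(-46)*41) = -81644/(1288*41) = -81644/52808 = -81644*1/52808 = -20411/13202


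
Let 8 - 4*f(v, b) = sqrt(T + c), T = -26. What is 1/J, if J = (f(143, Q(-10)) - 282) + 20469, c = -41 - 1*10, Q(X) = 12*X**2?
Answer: 323024/6521531613 + 4*I*sqrt(77)/6521531613 ≈ 4.9532e-5 + 5.3821e-9*I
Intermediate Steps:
c = -51 (c = -41 - 10 = -51)
f(v, b) = 2 - I*sqrt(77)/4 (f(v, b) = 2 - sqrt(-26 - 51)/4 = 2 - I*sqrt(77)/4)
J = 20189 - I*sqrt(77)/4 (J = ((2 - I*sqrt(77)/4) - 282) + 20469 = (-280 - I*sqrt(77)/4) + 20469 = 20189 - I*sqrt(77)/4 ≈ 20189.0 - 2.1937*I)
1/J = 1/(20189 - I*sqrt(77)/4)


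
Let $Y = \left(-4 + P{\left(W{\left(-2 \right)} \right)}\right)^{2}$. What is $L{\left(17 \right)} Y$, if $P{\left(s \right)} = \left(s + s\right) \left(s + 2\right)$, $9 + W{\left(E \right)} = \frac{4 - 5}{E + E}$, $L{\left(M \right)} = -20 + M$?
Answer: $- \frac{2500707}{64} \approx -39074.0$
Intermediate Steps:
$W{\left(E \right)} = -9 - \frac{1}{2 E}$ ($W{\left(E \right)} = -9 + \frac{4 - 5}{E + E} = -9 - \frac{1}{2 E}$)
$P{\left(s \right)} = 2 s \left(2 + s\right)$
$Y = \frac{833569}{64}$ ($Y = \left(-4 + 2 \left(-9 - \frac{1}{2 \left(-2\right)}\right) \left(2 - \left(9 + \frac{1}{2 \left(-2\right)}\right)\right)\right)^{2} = \left(-4 + 2 \left(-9 - - \frac{1}{4}\right) \left(2 - \frac{35}{4}\right)\right)^{2} = \left(-4 + 2 \left(-9 + \frac{1}{4}\right) \left(2 + \left(-9 + \frac{1}{4}\right)\right)\right)^{2} = \left(-4 + 2 \left(- \frac{35}{4}\right) \left(2 - \frac{35}{4}\right)\right)^{2} = \left(-4 + 2 \left(- \frac{35}{4}\right) \left(- \frac{27}{4}\right)\right)^{2} = \left(-4 + \frac{945}{8}\right)^{2} = \left(\frac{913}{8}\right)^{2} = \frac{833569}{64} \approx 13025.0$)
$L{\left(17 \right)} Y = \left(-20 + 17\right) \frac{833569}{64} = \left(-3\right) \frac{833569}{64} = - \frac{2500707}{64}$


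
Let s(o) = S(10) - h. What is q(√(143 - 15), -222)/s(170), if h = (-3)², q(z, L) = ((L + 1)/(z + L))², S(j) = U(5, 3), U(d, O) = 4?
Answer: -603332873/3020390420 - 10842702*√2/755097605 ≈ -0.22006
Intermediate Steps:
S(j) = 4
q(z, L) = (1 + L)²/(L + z)² (q(z, L) = ((1 + L)/(L + z))² = (1 + L)²/(L + z)²)
h = 9
s(o) = -5 (s(o) = 4 - 1*9 = 4 - 9 = -5)
q(√(143 - 15), -222)/s(170) = ((1 - 222)²/(-222 + √(143 - 15))²)/(-5) = ((-221)²/(-222 + √128)²)*(-⅕) = (48841/(-222 + 8*√2)²)*(-⅕) = -48841/(5*(-222 + 8*√2)²)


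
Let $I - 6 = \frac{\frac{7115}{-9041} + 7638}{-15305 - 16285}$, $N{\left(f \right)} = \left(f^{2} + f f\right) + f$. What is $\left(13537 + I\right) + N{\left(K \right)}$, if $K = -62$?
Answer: $\frac{6045907219067}{285605190} \approx 21169.0$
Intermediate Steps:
$N{\left(f \right)} = f + 2 f^{2}$ ($N{\left(f \right)} = \left(f^{2} + f^{2}\right) + f = 2 f^{2} + f = f + 2 f^{2}$)
$I = \frac{1644583097}{285605190}$ ($I = 6 + \frac{\frac{7115}{-9041} + 7638}{-15305 - 16285} = 6 + \frac{7115 \left(- \frac{1}{9041}\right) + 7638}{-31590} = 6 + \left(- \frac{7115}{9041} + 7638\right) \left(- \frac{1}{31590}\right) = 6 + \frac{69048043}{9041} \left(- \frac{1}{31590}\right) = 6 - \frac{69048043}{285605190} = \frac{1644583097}{285605190} \approx 5.7582$)
$\left(13537 + I\right) + N{\left(K \right)} = \left(13537 + \frac{1644583097}{285605190}\right) - 62 \left(1 + 2 \left(-62\right)\right) = \frac{3867882040127}{285605190} - 62 \left(1 - 124\right) = \frac{3867882040127}{285605190} - -7626 = \frac{3867882040127}{285605190} + 7626 = \frac{6045907219067}{285605190}$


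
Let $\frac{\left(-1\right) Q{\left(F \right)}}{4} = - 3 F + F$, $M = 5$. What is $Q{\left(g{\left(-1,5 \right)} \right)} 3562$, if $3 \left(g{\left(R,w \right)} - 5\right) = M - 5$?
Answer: $142480$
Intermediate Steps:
$g{\left(R,w \right)} = 5$ ($g{\left(R,w \right)} = 5 + \frac{5 - 5}{3} = 5 + \frac{1}{3} \cdot 0 = 5 + 0 = 5$)
$Q{\left(F \right)} = 8 F$ ($Q{\left(F \right)} = - 4 \left(- 3 F + F\right) = - 4 \left(- 2 F\right) = 8 F$)
$Q{\left(g{\left(-1,5 \right)} \right)} 3562 = 8 \cdot 5 \cdot 3562 = 40 \cdot 3562 = 142480$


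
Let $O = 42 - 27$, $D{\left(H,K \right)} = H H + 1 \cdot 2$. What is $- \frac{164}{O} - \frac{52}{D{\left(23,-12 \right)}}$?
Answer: $- \frac{29288}{2655} \approx -11.031$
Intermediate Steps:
$D{\left(H,K \right)} = 2 + H^{2}$ ($D{\left(H,K \right)} = H^{2} + 2 = 2 + H^{2}$)
$O = 15$
$- \frac{164}{O} - \frac{52}{D{\left(23,-12 \right)}} = - \frac{164}{15} - \frac{52}{2 + 23^{2}} = \left(-164\right) \frac{1}{15} - \frac{52}{2 + 529} = - \frac{164}{15} - \frac{52}{531} = - \frac{29288}{2655}$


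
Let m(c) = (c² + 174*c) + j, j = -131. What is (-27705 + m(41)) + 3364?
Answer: -15657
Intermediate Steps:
m(c) = -131 + c² + 174*c (m(c) = (c² + 174*c) - 131 = -131 + c² + 174*c)
(-27705 + m(41)) + 3364 = (-27705 + (-131 + 41² + 174*41)) + 3364 = (-27705 + (-131 + 1681 + 7134)) + 3364 = (-27705 + 8684) + 3364 = -19021 + 3364 = -15657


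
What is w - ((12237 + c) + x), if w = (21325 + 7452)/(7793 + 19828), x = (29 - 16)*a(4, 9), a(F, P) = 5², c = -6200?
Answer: -175696025/27621 ≈ -6361.0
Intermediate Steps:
a(F, P) = 25
x = 325 (x = (29 - 16)*25 = 13*25 = 325)
w = 28777/27621 ≈ 1.0419
w - ((12237 + c) + x) = 28777/27621 - ((12237 - 6200) + 325) = 28777/27621 - (6037 + 325) = 28777/27621 - 1*6362 = 28777/27621 - 6362 = -175696025/27621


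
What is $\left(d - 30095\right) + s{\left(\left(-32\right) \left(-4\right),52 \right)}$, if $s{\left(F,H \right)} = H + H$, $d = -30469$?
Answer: $-60460$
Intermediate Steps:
$s{\left(F,H \right)} = 2 H$
$\left(d - 30095\right) + s{\left(\left(-32\right) \left(-4\right),52 \right)} = \left(-30469 - 30095\right) + 2 \cdot 52 = -60564 + 104 = -60460$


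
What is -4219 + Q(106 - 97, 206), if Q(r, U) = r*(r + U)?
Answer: -2284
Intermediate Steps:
Q(r, U) = r*(U + r)
-4219 + Q(106 - 97, 206) = -4219 + (106 - 97)*(206 + (106 - 97)) = -4219 + 9*(206 + 9) = -4219 + 9*215 = -4219 + 1935 = -2284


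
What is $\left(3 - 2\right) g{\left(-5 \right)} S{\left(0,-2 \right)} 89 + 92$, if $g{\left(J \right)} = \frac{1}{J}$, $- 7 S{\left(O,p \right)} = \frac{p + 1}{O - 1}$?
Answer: $\frac{3309}{35} \approx 94.543$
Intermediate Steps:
$S{\left(O,p \right)} = - \frac{1 + p}{7 \left(-1 + O\right)}$ ($S{\left(O,p \right)} = - \frac{\left(p + 1\right) \frac{1}{O - 1}}{7} = - \frac{\left(1 + p\right) \frac{1}{-1 + O}}{7} = - \frac{\frac{1}{-1 + O} \left(1 + p\right)}{7} = - \frac{1 + p}{7 \left(-1 + O\right)}$)
$\left(3 - 2\right) g{\left(-5 \right)} S{\left(0,-2 \right)} 89 + 92 = \frac{3 - 2}{-5} \frac{-1 - -2}{7 \left(-1 + 0\right)} 89 + 92 = 1 \left(- \frac{1}{5}\right) \frac{-1 + 2}{7 \left(-1\right)} 89 + 92 = - \frac{\frac{1}{7} \left(-1\right) 1}{5} \cdot 89 + 92 = \left(- \frac{1}{5}\right) \left(- \frac{1}{7}\right) 89 + 92 = \frac{1}{35} \cdot 89 + 92 = \frac{89}{35} + 92 = \frac{3309}{35}$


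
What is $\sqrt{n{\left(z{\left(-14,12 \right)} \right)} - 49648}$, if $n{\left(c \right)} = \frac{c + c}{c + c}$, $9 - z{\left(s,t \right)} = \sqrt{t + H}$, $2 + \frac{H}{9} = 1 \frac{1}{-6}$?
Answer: $i \sqrt{49647} \approx 222.82 i$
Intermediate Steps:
$H = - \frac{39}{2}$ ($H = -18 + 9 \cdot 1 \frac{1}{-6} = -18 + 9 \cdot 1 \left(- \frac{1}{6}\right) = -18 + 9 \left(- \frac{1}{6}\right) = -18 - \frac{3}{2} = - \frac{39}{2} \approx -19.5$)
$z{\left(s,t \right)} = 9 - \sqrt{- \frac{39}{2} + t}$ ($z{\left(s,t \right)} = 9 - \sqrt{t - \frac{39}{2}} = 9 - \sqrt{- \frac{39}{2} + t}$)
$n{\left(c \right)} = 1$ ($n{\left(c \right)} = \frac{2 c}{2 c} = 2 c \frac{1}{2 c} = 1$)
$\sqrt{n{\left(z{\left(-14,12 \right)} \right)} - 49648} = \sqrt{1 - 49648} = \sqrt{-49647} = i \sqrt{49647}$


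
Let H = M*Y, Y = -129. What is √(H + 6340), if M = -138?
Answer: √24142 ≈ 155.38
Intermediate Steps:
H = 17802 (H = -138*(-129) = 17802)
√(H + 6340) = √(17802 + 6340) = √24142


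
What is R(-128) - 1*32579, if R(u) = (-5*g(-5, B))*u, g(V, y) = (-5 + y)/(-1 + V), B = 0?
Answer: -96137/3 ≈ -32046.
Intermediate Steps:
g(V, y) = (-5 + y)/(-1 + V)
R(u) = -25*u/6 (R(u) = (-5*(-5 + 0)/(-1 - 5))*u = (-5*(-5)/(-6))*u = (-(-5)*(-5)/6)*u = (-5*5/6)*u = -25*u/6)
R(-128) - 1*32579 = -25/6*(-128) - 1*32579 = 1600/3 - 32579 = -96137/3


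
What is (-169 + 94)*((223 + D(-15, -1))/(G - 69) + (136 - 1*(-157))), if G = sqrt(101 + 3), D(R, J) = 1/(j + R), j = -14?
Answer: -2934328125/135053 + 969900*sqrt(26)/135053 ≈ -21691.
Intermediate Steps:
D(R, J) = 1/(-14 + R)
G = 2*sqrt(26) (G = sqrt(104) = 2*sqrt(26) ≈ 10.198)
(-169 + 94)*((223 + D(-15, -1))/(G - 69) + (136 - 1*(-157))) = (-169 + 94)*((223 + 1/(-14 - 15))/(2*sqrt(26) - 69) + (136 - 1*(-157))) = -75*((223 + 1/(-29))/(-69 + 2*sqrt(26)) + (136 + 157)) = -75*((223 - 1/29)/(-69 + 2*sqrt(26)) + 293) = -75*(6466/(29*(-69 + 2*sqrt(26))) + 293) = -75*(293 + 6466/(29*(-69 + 2*sqrt(26)))) = -21975 - 484950/(29*(-69 + 2*sqrt(26)))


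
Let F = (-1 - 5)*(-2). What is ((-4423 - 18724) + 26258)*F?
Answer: 37332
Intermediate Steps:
F = 12 (F = -6*(-2) = 12)
((-4423 - 18724) + 26258)*F = ((-4423 - 18724) + 26258)*12 = (-23147 + 26258)*12 = 3111*12 = 37332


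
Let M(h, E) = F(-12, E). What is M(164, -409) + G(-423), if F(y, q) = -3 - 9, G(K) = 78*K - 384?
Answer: -33390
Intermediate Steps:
G(K) = -384 + 78*K
F(y, q) = -12
M(h, E) = -12
M(164, -409) + G(-423) = -12 + (-384 + 78*(-423)) = -12 + (-384 - 32994) = -12 - 33378 = -33390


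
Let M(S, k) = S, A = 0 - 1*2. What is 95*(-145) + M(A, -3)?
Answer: -13777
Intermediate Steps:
A = -2 (A = 0 - 2 = -2)
95*(-145) + M(A, -3) = 95*(-145) - 2 = -13775 - 2 = -13777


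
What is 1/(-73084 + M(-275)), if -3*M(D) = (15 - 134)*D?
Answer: -3/251977 ≈ -1.1906e-5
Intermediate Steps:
M(D) = 119*D/3 (M(D) = -(15 - 134)*D/3 = -(-119)*D/3 = 119*D/3)
1/(-73084 + M(-275)) = 1/(-73084 + (119/3)*(-275)) = 1/(-73084 - 32725/3) = 1/(-251977/3) = -3/251977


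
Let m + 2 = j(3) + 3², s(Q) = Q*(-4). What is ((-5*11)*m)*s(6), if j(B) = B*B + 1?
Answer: 22440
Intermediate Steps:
j(B) = 1 + B² (j(B) = B² + 1 = 1 + B²)
s(Q) = -4*Q
m = 17 (m = -2 + ((1 + 3²) + 3²) = -2 + ((1 + 9) + 9) = -2 + (10 + 9) = -2 + 19 = 17)
((-5*11)*m)*s(6) = (-5*11*17)*(-4*6) = -55*17*(-24) = -935*(-24) = 22440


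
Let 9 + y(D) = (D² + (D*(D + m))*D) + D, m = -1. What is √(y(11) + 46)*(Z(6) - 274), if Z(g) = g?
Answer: -268*√1379 ≈ -9952.2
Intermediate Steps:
y(D) = -9 + D + D² + D²*(-1 + D) (y(D) = -9 + ((D² + (D*(D - 1))*D) + D) = -9 + ((D² + (D*(-1 + D))*D) + D) = -9 + ((D² + D²*(-1 + D)) + D) = -9 + (D + D² + D²*(-1 + D)) = -9 + D + D² + D²*(-1 + D))
√(y(11) + 46)*(Z(6) - 274) = √((-9 + 11 + 11³) + 46)*(6 - 274) = √((-9 + 11 + 1331) + 46)*(-268) = √(1333 + 46)*(-268) = √1379*(-268) = -268*√1379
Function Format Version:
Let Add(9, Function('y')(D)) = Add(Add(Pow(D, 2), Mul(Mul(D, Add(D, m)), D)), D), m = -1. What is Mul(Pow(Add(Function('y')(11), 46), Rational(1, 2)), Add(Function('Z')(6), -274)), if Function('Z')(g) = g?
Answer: Mul(-268, Pow(1379, Rational(1, 2))) ≈ -9952.2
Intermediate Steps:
Function('y')(D) = Add(-9, D, Pow(D, 2), Mul(Pow(D, 2), Add(-1, D))) (Function('y')(D) = Add(-9, Add(Add(Pow(D, 2), Mul(Mul(D, Add(D, -1)), D)), D)) = Add(-9, Add(Add(Pow(D, 2), Mul(Mul(D, Add(-1, D)), D)), D)) = Add(-9, Add(Add(Pow(D, 2), Mul(Pow(D, 2), Add(-1, D))), D)) = Add(-9, Add(D, Pow(D, 2), Mul(Pow(D, 2), Add(-1, D)))) = Add(-9, D, Pow(D, 2), Mul(Pow(D, 2), Add(-1, D))))
Mul(Pow(Add(Function('y')(11), 46), Rational(1, 2)), Add(Function('Z')(6), -274)) = Mul(Pow(Add(Add(-9, 11, Pow(11, 3)), 46), Rational(1, 2)), Add(6, -274)) = Mul(Pow(Add(Add(-9, 11, 1331), 46), Rational(1, 2)), -268) = Mul(Pow(Add(1333, 46), Rational(1, 2)), -268) = Mul(Pow(1379, Rational(1, 2)), -268) = Mul(-268, Pow(1379, Rational(1, 2)))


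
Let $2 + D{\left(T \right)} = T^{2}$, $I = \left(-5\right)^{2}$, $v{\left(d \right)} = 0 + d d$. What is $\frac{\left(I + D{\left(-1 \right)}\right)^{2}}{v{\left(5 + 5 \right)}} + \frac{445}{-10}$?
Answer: $- \frac{1937}{50} \approx -38.74$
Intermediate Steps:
$v{\left(d \right)} = d^{2}$ ($v{\left(d \right)} = 0 + d^{2} = d^{2}$)
$I = 25$
$D{\left(T \right)} = -2 + T^{2}$
$\frac{\left(I + D{\left(-1 \right)}\right)^{2}}{v{\left(5 + 5 \right)}} + \frac{445}{-10} = \frac{\left(25 - \left(2 - \left(-1\right)^{2}\right)\right)^{2}}{\left(5 + 5\right)^{2}} + \frac{445}{-10} = \frac{\left(25 + \left(-2 + 1\right)\right)^{2}}{10^{2}} + 445 \left(- \frac{1}{10}\right) = \frac{\left(25 - 1\right)^{2}}{100} - \frac{89}{2} = 24^{2} \cdot \frac{1}{100} - \frac{89}{2} = 576 \cdot \frac{1}{100} - \frac{89}{2} = \frac{144}{25} - \frac{89}{2} = - \frac{1937}{50}$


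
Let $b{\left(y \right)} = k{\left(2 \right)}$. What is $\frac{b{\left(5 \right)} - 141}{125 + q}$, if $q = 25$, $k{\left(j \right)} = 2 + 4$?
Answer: $- \frac{9}{10} \approx -0.9$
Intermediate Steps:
$k{\left(j \right)} = 6$
$b{\left(y \right)} = 6$
$\frac{b{\left(5 \right)} - 141}{125 + q} = \frac{6 - 141}{125 + 25} = - \frac{135}{150} = \left(-135\right) \frac{1}{150} = - \frac{9}{10}$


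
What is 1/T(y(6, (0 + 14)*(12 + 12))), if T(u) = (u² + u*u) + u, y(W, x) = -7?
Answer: 1/91 ≈ 0.010989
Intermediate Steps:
T(u) = u + 2*u² (T(u) = (u² + u²) + u = 2*u² + u = u + 2*u²)
1/T(y(6, (0 + 14)*(12 + 12))) = 1/(-7*(1 + 2*(-7))) = 1/(-7*(1 - 14)) = 1/(-7*(-13)) = 1/91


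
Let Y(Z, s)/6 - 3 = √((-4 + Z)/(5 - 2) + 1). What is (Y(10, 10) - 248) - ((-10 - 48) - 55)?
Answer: -117 + 6*√3 ≈ -106.61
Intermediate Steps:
Y(Z, s) = 18 + 6*√(-⅓ + Z/3) (Y(Z, s) = 18 + 6*√((-4 + Z)/(5 - 2) + 1) = 18 + 6*√((-4 + Z)/3 + 1) = 18 + 6*√((-4 + Z)*(⅓) + 1) = 18 + 6*√((-4/3 + Z/3) + 1) = 18 + 6*√(-⅓ + Z/3))
(Y(10, 10) - 248) - ((-10 - 48) - 55) = ((18 + 2*√(-3 + 3*10)) - 248) - ((-10 - 48) - 55) = ((18 + 2*√(-3 + 30)) - 248) - (-58 - 55) = ((18 + 2*√27) - 248) - 1*(-113) = ((18 + 2*(3*√3)) - 248) + 113 = ((18 + 6*√3) - 248) + 113 = (-230 + 6*√3) + 113 = -117 + 6*√3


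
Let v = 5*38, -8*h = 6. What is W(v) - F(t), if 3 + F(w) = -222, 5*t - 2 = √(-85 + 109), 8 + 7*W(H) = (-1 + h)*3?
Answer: 6247/28 ≈ 223.11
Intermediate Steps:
h = -¾ (h = -⅛*6 = -¾ ≈ -0.75000)
v = 190
W(H) = -53/28 (W(H) = -8/7 + ((-1 - ¾)*3)/7 = -8/7 + (-7/4*3)/7 = -8/7 + (⅐)*(-21/4) = -8/7 - ¾ = -53/28)
t = ⅖ + 2*√6/5 (t = ⅖ + √(-85 + 109)/5 = ⅖ + √24/5 = ⅖ + (2*√6)/5 = ⅖ + 2*√6/5 ≈ 1.3798)
F(w) = -225 (F(w) = -3 - 222 = -225)
W(v) - F(t) = -53/28 - 1*(-225) = -53/28 + 225 = 6247/28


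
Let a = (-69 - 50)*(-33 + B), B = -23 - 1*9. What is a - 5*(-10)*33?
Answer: 9385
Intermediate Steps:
B = -32 (B = -23 - 9 = -32)
a = 7735 (a = (-69 - 50)*(-33 - 32) = -119*(-65) = 7735)
a - 5*(-10)*33 = 7735 - 5*(-10)*33 = 7735 + 50*33 = 7735 + 1650 = 9385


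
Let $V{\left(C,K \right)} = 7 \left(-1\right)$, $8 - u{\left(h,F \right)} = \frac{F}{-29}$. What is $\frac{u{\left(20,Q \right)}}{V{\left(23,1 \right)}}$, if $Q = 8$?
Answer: $- \frac{240}{203} \approx -1.1823$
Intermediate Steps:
$u{\left(h,F \right)} = 8 + \frac{F}{29}$ ($u{\left(h,F \right)} = 8 - \frac{F}{-29} = 8 - F \left(- \frac{1}{29}\right) = 8 - - \frac{F}{29} = 8 + \frac{F}{29}$)
$V{\left(C,K \right)} = -7$
$\frac{u{\left(20,Q \right)}}{V{\left(23,1 \right)}} = \frac{8 + \frac{1}{29} \cdot 8}{-7} = \left(8 + \frac{8}{29}\right) \left(- \frac{1}{7}\right) = \frac{240}{29} \left(- \frac{1}{7}\right) = - \frac{240}{203}$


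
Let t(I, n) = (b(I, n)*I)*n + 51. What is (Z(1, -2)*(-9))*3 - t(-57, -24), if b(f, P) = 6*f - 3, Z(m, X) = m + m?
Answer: 471855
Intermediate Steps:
Z(m, X) = 2*m
b(f, P) = -3 + 6*f
t(I, n) = 51 + I*n*(-3 + 6*I) (t(I, n) = ((-3 + 6*I)*I)*n + 51 = (I*(-3 + 6*I))*n + 51 = I*n*(-3 + 6*I) + 51 = 51 + I*n*(-3 + 6*I))
(Z(1, -2)*(-9))*3 - t(-57, -24) = ((2*1)*(-9))*3 - (51 + 3*(-57)*(-24)*(-1 + 2*(-57))) = (2*(-9))*3 - (51 + 3*(-57)*(-24)*(-1 - 114)) = -18*3 - (51 + 3*(-57)*(-24)*(-115)) = -54 - (51 - 471960) = -54 - 1*(-471909) = -54 + 471909 = 471855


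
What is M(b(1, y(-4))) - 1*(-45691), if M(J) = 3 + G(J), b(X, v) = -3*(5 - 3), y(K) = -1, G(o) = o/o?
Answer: 45695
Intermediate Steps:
G(o) = 1
b(X, v) = -6 (b(X, v) = -3*2 = -6)
M(J) = 4 (M(J) = 3 + 1 = 4)
M(b(1, y(-4))) - 1*(-45691) = 4 - 1*(-45691) = 4 + 45691 = 45695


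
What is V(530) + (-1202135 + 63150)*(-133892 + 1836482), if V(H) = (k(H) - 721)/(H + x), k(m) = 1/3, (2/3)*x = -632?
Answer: -1215893743409969/627 ≈ -1.9392e+12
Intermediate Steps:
x = -948 (x = (3/2)*(-632) = -948)
k(m) = 1/3
V(H) = -2162/(3*(-948 + H)) (V(H) = (1/3 - 721)/(H - 948) = -2162/(3*(-948 + H)))
V(530) + (-1202135 + 63150)*(-133892 + 1836482) = -2162/(-2844 + 3*530) + (-1202135 + 63150)*(-133892 + 1836482) = -2162/(-2844 + 1590) - 1138985*1702590 = -2162/(-1254) - 1939224471150 = -2162*(-1/1254) - 1939224471150 = 1081/627 - 1939224471150 = -1215893743409969/627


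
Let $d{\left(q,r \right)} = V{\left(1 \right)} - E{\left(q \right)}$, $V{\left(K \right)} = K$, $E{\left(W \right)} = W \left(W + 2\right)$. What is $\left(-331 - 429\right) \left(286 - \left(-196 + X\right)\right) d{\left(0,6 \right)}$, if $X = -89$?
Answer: $-433960$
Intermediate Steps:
$E{\left(W \right)} = W \left(2 + W\right)$
$d{\left(q,r \right)} = 1 - q \left(2 + q\right)$
$\left(-331 - 429\right) \left(286 - \left(-196 + X\right)\right) d{\left(0,6 \right)} = \left(-331 - 429\right) \left(286 + \left(196 - -89\right)\right) \left(1 - 0 \left(2 + 0\right)\right) = - 760 \left(286 + \left(196 + 89\right)\right) \left(1 - 0 \cdot 2\right) = - 760 \left(286 + 285\right) \left(1 + 0\right) = \left(-760\right) 571 \cdot 1 = \left(-433960\right) 1 = -433960$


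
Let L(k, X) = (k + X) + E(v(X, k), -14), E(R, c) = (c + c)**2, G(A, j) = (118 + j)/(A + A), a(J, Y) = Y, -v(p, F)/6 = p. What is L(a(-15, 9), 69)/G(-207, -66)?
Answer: -89217/13 ≈ -6862.8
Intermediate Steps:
v(p, F) = -6*p
G(A, j) = (118 + j)/(2*A) (G(A, j) = (118 + j)/((2*A)) = (118 + j)*(1/(2*A)) = (118 + j)/(2*A))
E(R, c) = 4*c**2 (E(R, c) = (2*c)**2 = 4*c**2)
L(k, X) = 784 + X + k (L(k, X) = (k + X) + 4*(-14)**2 = (X + k) + 4*196 = (X + k) + 784 = 784 + X + k)
L(a(-15, 9), 69)/G(-207, -66) = (784 + 69 + 9)/(((1/2)*(118 - 66)/(-207))) = 862/(((1/2)*(-1/207)*52)) = 862/(-26/207) = 862*(-207/26) = -89217/13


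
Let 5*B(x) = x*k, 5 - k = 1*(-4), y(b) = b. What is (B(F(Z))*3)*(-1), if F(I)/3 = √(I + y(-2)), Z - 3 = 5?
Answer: -81*√6/5 ≈ -39.682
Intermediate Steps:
Z = 8 (Z = 3 + 5 = 8)
k = 9 (k = 5 - (-4) = 5 - 1*(-4) = 5 + 4 = 9)
F(I) = 3*√(-2 + I) (F(I) = 3*√(I - 2) = 3*√(-2 + I))
B(x) = 9*x/5 (B(x) = (x*9)/5 = (9*x)/5 = 9*x/5)
(B(F(Z))*3)*(-1) = ((9*(3*√(-2 + 8))/5)*3)*(-1) = ((9*(3*√6)/5)*3)*(-1) = ((27*√6/5)*3)*(-1) = (81*√6/5)*(-1) = -81*√6/5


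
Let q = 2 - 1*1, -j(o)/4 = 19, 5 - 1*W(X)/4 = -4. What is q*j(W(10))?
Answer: -76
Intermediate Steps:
W(X) = 36 (W(X) = 20 - 4*(-4) = 20 + 16 = 36)
j(o) = -76 (j(o) = -4*19 = -76)
q = 1 (q = 2 - 1 = 1)
q*j(W(10)) = 1*(-76) = -76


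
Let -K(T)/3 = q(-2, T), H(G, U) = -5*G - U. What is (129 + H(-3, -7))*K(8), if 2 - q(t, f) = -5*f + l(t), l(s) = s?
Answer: -19932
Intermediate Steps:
H(G, U) = -U - 5*G
q(t, f) = 2 - t + 5*f (q(t, f) = 2 - (-5*f + t) = 2 - (t - 5*f) = 2 + (-t + 5*f) = 2 - t + 5*f)
K(T) = -12 - 15*T (K(T) = -3*(2 - 1*(-2) + 5*T) = -3*(2 + 2 + 5*T) = -3*(4 + 5*T) = -12 - 15*T)
(129 + H(-3, -7))*K(8) = (129 + (-1*(-7) - 5*(-3)))*(-12 - 15*8) = (129 + (7 + 15))*(-12 - 120) = (129 + 22)*(-132) = 151*(-132) = -19932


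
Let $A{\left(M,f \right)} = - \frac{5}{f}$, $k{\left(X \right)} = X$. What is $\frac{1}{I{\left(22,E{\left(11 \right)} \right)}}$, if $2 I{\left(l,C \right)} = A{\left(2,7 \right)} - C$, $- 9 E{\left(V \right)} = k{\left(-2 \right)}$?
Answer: $- \frac{126}{59} \approx -2.1356$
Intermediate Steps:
$E{\left(V \right)} = \frac{2}{9}$ ($E{\left(V \right)} = \left(- \frac{1}{9}\right) \left(-2\right) = \frac{2}{9}$)
$I{\left(l,C \right)} = - \frac{5}{14} - \frac{C}{2}$ ($I{\left(l,C \right)} = \frac{- \frac{5}{7} - C}{2} = - \frac{5}{14} - \frac{C}{2}$)
$\frac{1}{I{\left(22,E{\left(11 \right)} \right)}} = \frac{1}{- \frac{5}{14} - \frac{1}{9}} = \frac{1}{- \frac{59}{126}} = - \frac{126}{59}$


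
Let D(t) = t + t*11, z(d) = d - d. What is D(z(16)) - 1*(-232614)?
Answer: 232614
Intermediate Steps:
z(d) = 0
D(t) = 12*t (D(t) = t + 11*t = 12*t)
D(z(16)) - 1*(-232614) = 12*0 - 1*(-232614) = 0 + 232614 = 232614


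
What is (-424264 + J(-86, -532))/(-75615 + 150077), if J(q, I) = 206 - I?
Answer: -211763/37231 ≈ -5.6878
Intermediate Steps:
(-424264 + J(-86, -532))/(-75615 + 150077) = (-424264 + (206 - 1*(-532)))/(-75615 + 150077) = (-424264 + (206 + 532))/74462 = (-424264 + 738)*(1/74462) = -423526*1/74462 = -211763/37231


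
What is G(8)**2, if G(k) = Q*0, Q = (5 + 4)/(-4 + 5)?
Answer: 0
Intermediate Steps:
Q = 9 (Q = 9/1 = 9*1 = 9)
G(k) = 0 (G(k) = 9*0 = 0)
G(8)**2 = 0**2 = 0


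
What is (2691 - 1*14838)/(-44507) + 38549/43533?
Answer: 320642242/276789033 ≈ 1.1584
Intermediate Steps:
(2691 - 1*14838)/(-44507) + 38549/43533 = (2691 - 14838)*(-1/44507) + 38549*(1/43533) = -12147*(-1/44507) + 5507/6219 = 12147/44507 + 5507/6219 = 320642242/276789033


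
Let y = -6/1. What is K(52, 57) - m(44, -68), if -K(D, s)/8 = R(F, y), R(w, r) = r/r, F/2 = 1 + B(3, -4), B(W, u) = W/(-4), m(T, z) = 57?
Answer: -65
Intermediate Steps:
B(W, u) = -W/4 (B(W, u) = W*(-1/4) = -W/4)
F = 1/2 (F = 2*(1 - 1/4*3) = 2*(1 - 3/4) = 2*(1/4) = 1/2 ≈ 0.50000)
y = -6 (y = -6*1 = -6)
R(w, r) = 1
K(D, s) = -8 (K(D, s) = -8*1 = -8)
K(52, 57) - m(44, -68) = -8 - 1*57 = -8 - 57 = -65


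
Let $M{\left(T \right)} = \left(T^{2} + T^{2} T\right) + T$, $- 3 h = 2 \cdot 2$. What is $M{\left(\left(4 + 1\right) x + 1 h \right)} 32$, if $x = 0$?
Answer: $- \frac{1664}{27} \approx -61.63$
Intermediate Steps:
$h = - \frac{4}{3}$ ($h = - \frac{2 \cdot 2}{3} = \left(- \frac{1}{3}\right) 4 = - \frac{4}{3} \approx -1.3333$)
$M{\left(T \right)} = T + T^{2} + T^{3}$ ($M{\left(T \right)} = \left(T^{2} + T^{3}\right) + T = T + T^{2} + T^{3}$)
$M{\left(\left(4 + 1\right) x + 1 h \right)} 32 = \left(\left(4 + 1\right) 0 + 1 \left(- \frac{4}{3}\right)\right) \left(1 + \left(\left(4 + 1\right) 0 + 1 \left(- \frac{4}{3}\right)\right) + \left(\left(4 + 1\right) 0 + 1 \left(- \frac{4}{3}\right)\right)^{2}\right) 32 = \left(5 \cdot 0 - \frac{4}{3}\right) \left(1 + \left(5 \cdot 0 - \frac{4}{3}\right) + \left(5 \cdot 0 - \frac{4}{3}\right)^{2}\right) 32 = \left(0 - \frac{4}{3}\right) \left(1 + \left(0 - \frac{4}{3}\right) + \left(0 - \frac{4}{3}\right)^{2}\right) 32 = - \frac{4 \left(1 - \frac{4}{3} + \left(- \frac{4}{3}\right)^{2}\right)}{3} \cdot 32 = - \frac{4 \left(1 - \frac{4}{3} + \frac{16}{9}\right)}{3} \cdot 32 = \left(- \frac{4}{3}\right) \frac{13}{9} \cdot 32 = \left(- \frac{52}{27}\right) 32 = - \frac{1664}{27}$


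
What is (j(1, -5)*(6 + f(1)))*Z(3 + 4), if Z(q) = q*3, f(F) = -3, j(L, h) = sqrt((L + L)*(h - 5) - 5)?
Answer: 315*I ≈ 315.0*I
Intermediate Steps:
j(L, h) = sqrt(-5 + 2*L*(-5 + h)) (j(L, h) = sqrt((2*L)*(-5 + h) - 5) = sqrt(2*L*(-5 + h) - 5) = sqrt(-5 + 2*L*(-5 + h)))
Z(q) = 3*q
(j(1, -5)*(6 + f(1)))*Z(3 + 4) = (sqrt(-5 - 10*1 + 2*1*(-5))*(6 - 3))*(3*(3 + 4)) = (sqrt(-5 - 10 - 10)*3)*(3*7) = (sqrt(-25)*3)*21 = ((5*I)*3)*21 = (15*I)*21 = 315*I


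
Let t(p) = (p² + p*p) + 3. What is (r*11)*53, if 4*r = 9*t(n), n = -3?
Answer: 110187/4 ≈ 27547.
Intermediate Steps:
t(p) = 3 + 2*p² (t(p) = (p² + p²) + 3 = 2*p² + 3 = 3 + 2*p²)
r = 189/4 (r = (9*(3 + 2*(-3)²))/4 = (9*(3 + 2*9))/4 = (9*(3 + 18))/4 = (9*21)/4 = (¼)*189 = 189/4 ≈ 47.250)
(r*11)*53 = ((189/4)*11)*53 = (2079/4)*53 = 110187/4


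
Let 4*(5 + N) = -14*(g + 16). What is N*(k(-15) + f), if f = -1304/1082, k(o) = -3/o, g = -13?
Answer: 84289/5410 ≈ 15.580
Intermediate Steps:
f = -652/541 (f = -1304*1/1082 = -652/541 ≈ -1.2052)
N = -31/2 (N = -5 + (-14*(-13 + 16))/4 = -5 + (-14*3)/4 = -5 + (1/4)*(-42) = -5 - 21/2 = -31/2 ≈ -15.500)
N*(k(-15) + f) = -31*(-3/(-15) - 652/541)/2 = -31*(-3*(-1/15) - 652/541)/2 = -31*(1/5 - 652/541)/2 = -31/2*(-2719/2705) = 84289/5410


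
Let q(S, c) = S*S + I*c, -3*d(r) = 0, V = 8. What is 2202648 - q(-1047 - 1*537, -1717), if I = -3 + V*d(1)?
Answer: -311559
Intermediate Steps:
d(r) = 0 (d(r) = -⅓*0 = 0)
I = -3 (I = -3 + 8*0 = -3 + 0 = -3)
q(S, c) = S² - 3*c (q(S, c) = S*S - 3*c = S² - 3*c)
2202648 - q(-1047 - 1*537, -1717) = 2202648 - ((-1047 - 1*537)² - 3*(-1717)) = 2202648 - ((-1047 - 537)² + 5151) = 2202648 - ((-1584)² + 5151) = 2202648 - (2509056 + 5151) = 2202648 - 1*2514207 = 2202648 - 2514207 = -311559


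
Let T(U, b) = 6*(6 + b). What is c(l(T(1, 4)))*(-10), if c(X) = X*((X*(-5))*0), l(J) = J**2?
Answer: 0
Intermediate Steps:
T(U, b) = 36 + 6*b
c(X) = 0 (c(X) = X*(-5*X*0) = X*0 = 0)
c(l(T(1, 4)))*(-10) = 0*(-10) = 0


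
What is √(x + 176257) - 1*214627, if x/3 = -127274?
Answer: -214627 + I*√205565 ≈ -2.1463e+5 + 453.39*I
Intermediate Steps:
x = -381822 (x = 3*(-127274) = -381822)
√(x + 176257) - 1*214627 = √(-381822 + 176257) - 1*214627 = √(-205565) - 214627 = I*√205565 - 214627 = -214627 + I*√205565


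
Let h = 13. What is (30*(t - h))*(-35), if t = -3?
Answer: 16800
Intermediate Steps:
(30*(t - h))*(-35) = (30*(-3 - 1*13))*(-35) = (30*(-3 - 13))*(-35) = (30*(-16))*(-35) = -480*(-35) = 16800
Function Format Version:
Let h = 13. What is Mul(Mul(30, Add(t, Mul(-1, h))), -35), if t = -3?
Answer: 16800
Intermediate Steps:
Mul(Mul(30, Add(t, Mul(-1, h))), -35) = Mul(Mul(30, Add(-3, Mul(-1, 13))), -35) = Mul(Mul(30, Add(-3, -13)), -35) = Mul(Mul(30, -16), -35) = Mul(-480, -35) = 16800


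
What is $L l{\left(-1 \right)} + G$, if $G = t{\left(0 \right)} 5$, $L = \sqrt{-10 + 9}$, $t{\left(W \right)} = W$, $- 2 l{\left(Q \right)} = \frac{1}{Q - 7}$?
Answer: $\frac{i}{16} \approx 0.0625 i$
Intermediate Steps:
$l{\left(Q \right)} = - \frac{1}{2 \left(-7 + Q\right)}$ ($l{\left(Q \right)} = - \frac{1}{2 \left(Q - 7\right)} = - \frac{1}{2 \left(-7 + Q\right)}$)
$L = i$ ($L = \sqrt{-1} = i \approx 1.0 i$)
$G = 0$ ($G = 0 \cdot 5 = 0$)
$L l{\left(-1 \right)} + G = i \left(- \frac{1}{-14 + 2 \left(-1\right)}\right) + 0 = i \left(- \frac{1}{-14 - 2}\right) + 0 = i \left(- \frac{1}{-16}\right) + 0 = i \left(\left(-1\right) \left(- \frac{1}{16}\right)\right) + 0 = i \frac{1}{16} + 0 = \frac{i}{16} + 0 = \frac{i}{16}$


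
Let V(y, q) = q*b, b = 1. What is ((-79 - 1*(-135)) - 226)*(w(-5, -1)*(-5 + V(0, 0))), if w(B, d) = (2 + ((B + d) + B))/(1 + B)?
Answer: 3825/2 ≈ 1912.5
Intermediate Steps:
V(y, q) = q (V(y, q) = q*1 = q)
w(B, d) = (2 + d + 2*B)/(1 + B) (w(B, d) = (2 + (d + 2*B))/(1 + B) = (2 + d + 2*B)/(1 + B))
((-79 - 1*(-135)) - 226)*(w(-5, -1)*(-5 + V(0, 0))) = ((-79 - 1*(-135)) - 226)*(((2 - 1 + 2*(-5))/(1 - 5))*(-5 + 0)) = ((-79 + 135) - 226)*(((2 - 1 - 10)/(-4))*(-5)) = (56 - 226)*(-¼*(-9)*(-5)) = -765*(-5)/2 = -170*(-45/4) = 3825/2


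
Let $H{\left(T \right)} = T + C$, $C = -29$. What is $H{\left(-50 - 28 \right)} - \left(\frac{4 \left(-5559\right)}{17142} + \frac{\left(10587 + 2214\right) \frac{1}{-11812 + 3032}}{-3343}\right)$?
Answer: $- \frac{8863996191677}{83857349780} \approx -105.7$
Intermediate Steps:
$H{\left(T \right)} = -29 + T$ ($H{\left(T \right)} = T - 29 = -29 + T$)
$H{\left(-50 - 28 \right)} - \left(\frac{4 \left(-5559\right)}{17142} + \frac{\left(10587 + 2214\right) \frac{1}{-11812 + 3032}}{-3343}\right) = \left(-29 - 78\right) - \left(\frac{4 \left(-5559\right)}{17142} + \frac{\left(10587 + 2214\right) \frac{1}{-11812 + 3032}}{-3343}\right) = \left(-29 - 78\right) - \left(\left(-22236\right) \frac{1}{17142} + \frac{12801}{-8780} \left(- \frac{1}{3343}\right)\right) = -107 - \left(- \frac{3706}{2857} + 12801 \left(- \frac{1}{8780}\right) \left(- \frac{1}{3343}\right)\right) = -107 - \left(- \frac{3706}{2857} - - \frac{12801}{29351540}\right) = -107 - \left(- \frac{3706}{2857} + \frac{12801}{29351540}\right) = -107 - - \frac{108740234783}{83857349780} = -107 + \frac{108740234783}{83857349780} = - \frac{8863996191677}{83857349780}$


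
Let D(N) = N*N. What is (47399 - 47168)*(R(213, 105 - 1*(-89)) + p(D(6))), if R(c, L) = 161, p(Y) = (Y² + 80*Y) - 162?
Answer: 964425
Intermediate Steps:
D(N) = N²
p(Y) = -162 + Y² + 80*Y
(47399 - 47168)*(R(213, 105 - 1*(-89)) + p(D(6))) = (47399 - 47168)*(161 + (-162 + (6²)² + 80*6²)) = 231*(161 + (-162 + 36² + 80*36)) = 231*(161 + (-162 + 1296 + 2880)) = 231*(161 + 4014) = 231*4175 = 964425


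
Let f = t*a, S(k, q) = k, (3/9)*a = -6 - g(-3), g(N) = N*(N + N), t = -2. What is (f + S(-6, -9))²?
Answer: 19044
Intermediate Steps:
g(N) = 2*N² (g(N) = N*(2*N) = 2*N²)
a = -72 (a = 3*(-6 - 2*(-3)²) = 3*(-6 - 2*9) = 3*(-6 - 1*18) = 3*(-6 - 18) = 3*(-24) = -72)
f = 144 (f = -2*(-72) = 144)
(f + S(-6, -9))² = (144 - 6)² = 138² = 19044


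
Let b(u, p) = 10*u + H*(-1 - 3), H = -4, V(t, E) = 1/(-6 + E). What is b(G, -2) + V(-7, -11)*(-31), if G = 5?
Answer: 1153/17 ≈ 67.823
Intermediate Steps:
b(u, p) = 16 + 10*u (b(u, p) = 10*u - 4*(-1 - 3) = 10*u - 4*(-4) = 10*u + 16 = 16 + 10*u)
b(G, -2) + V(-7, -11)*(-31) = (16 + 10*5) - 31/(-6 - 11) = (16 + 50) - 31/(-17) = 66 - 1/17*(-31) = 66 + 31/17 = 1153/17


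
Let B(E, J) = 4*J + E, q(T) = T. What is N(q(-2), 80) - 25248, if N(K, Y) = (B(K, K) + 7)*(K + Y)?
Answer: -25482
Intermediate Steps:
B(E, J) = E + 4*J
N(K, Y) = (7 + 5*K)*(K + Y) (N(K, Y) = ((K + 4*K) + 7)*(K + Y) = (5*K + 7)*(K + Y) = (7 + 5*K)*(K + Y))
N(q(-2), 80) - 25248 = (5*(-2)² + 7*(-2) + 7*80 + 5*(-2)*80) - 25248 = (5*4 - 14 + 560 - 800) - 25248 = (20 - 14 + 560 - 800) - 25248 = -234 - 25248 = -25482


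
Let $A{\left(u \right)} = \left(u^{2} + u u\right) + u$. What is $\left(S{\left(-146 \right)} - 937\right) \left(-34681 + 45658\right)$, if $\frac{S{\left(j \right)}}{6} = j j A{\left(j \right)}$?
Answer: $59646696573063$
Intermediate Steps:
$A{\left(u \right)} = u + 2 u^{2}$ ($A{\left(u \right)} = \left(u^{2} + u^{2}\right) + u = 2 u^{2} + u = u + 2 u^{2}$)
$S{\left(j \right)} = 6 j^{3} \left(1 + 2 j\right)$ ($S{\left(j \right)} = 6 j j j \left(1 + 2 j\right) = 6 j^{2} j \left(1 + 2 j\right) = 6 j^{3} \left(1 + 2 j\right)$)
$\left(S{\left(-146 \right)} - 937\right) \left(-34681 + 45658\right) = \left(\left(-146\right)^{3} \left(6 + 12 \left(-146\right)\right) - 937\right) \left(-34681 + 45658\right) = \left(- 3112136 \left(6 - 1752\right) - 937\right) 10977 = \left(\left(-3112136\right) \left(-1746\right) - 937\right) 10977 = \left(5433789456 - 937\right) 10977 = 5433788519 \cdot 10977 = 59646696573063$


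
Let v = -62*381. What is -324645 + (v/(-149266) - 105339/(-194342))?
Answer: -4708746914908521/14504326486 ≈ -3.2464e+5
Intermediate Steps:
v = -23622
-324645 + (v/(-149266) - 105339/(-194342)) = -324645 + (-23622/(-149266) - 105339/(-194342)) = -324645 + (-23622*(-1/149266) - 105339*(-1/194342)) = -324645 + (11811/74633 + 105339/194342) = -324645 + 10157138949/14504326486 = -4708746914908521/14504326486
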